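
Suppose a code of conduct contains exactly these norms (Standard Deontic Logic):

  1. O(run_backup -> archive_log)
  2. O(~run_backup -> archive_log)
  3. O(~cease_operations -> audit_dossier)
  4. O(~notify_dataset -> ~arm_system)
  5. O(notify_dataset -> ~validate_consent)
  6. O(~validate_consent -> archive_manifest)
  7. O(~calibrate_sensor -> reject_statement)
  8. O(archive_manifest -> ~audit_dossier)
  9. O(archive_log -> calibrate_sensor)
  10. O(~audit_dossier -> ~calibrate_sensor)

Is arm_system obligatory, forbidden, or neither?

Premises 2 and 1 cover both cases: O(~run_backup -> archive_log) and O(run_backup -> archive_log). Since ~run_backup ∨ run_backup is a tautology, O(archive_log) follows.
With premise 9, O(archive_log -> calibrate_sensor), the K-axiom yields O(calibrate_sensor).
Premise 10, O(~audit_dossier -> ~calibrate_sensor), contraposes to O(calibrate_sensor -> audit_dossier); with O(calibrate_sensor) we get O(audit_dossier).
Premise 8 is O(archive_manifest -> ~audit_dossier); contrapositively O(audit_dossier -> ~archive_manifest). Since O(audit_dossier) holds, K gives O(~archive_manifest).
The contrapositive of premise 6 (O(~validate_consent -> archive_manifest)) is O(~archive_manifest -> validate_consent), and O(~archive_manifest) is already established, so O(validate_consent).
The contrapositive of premise 5 (O(notify_dataset -> ~validate_consent)) is O(validate_consent -> ~notify_dataset), and O(validate_consent) is already established, so O(~notify_dataset).
Premise 4 is O(~notify_dataset -> ~arm_system); since O(~notify_dataset), deontic closure gives O(~arm_system).
Premises 3, 7 do not contribute to this derivation.
Thus O(~arm_system), which is F(arm_system): arm_system is forbidden.

Forbidden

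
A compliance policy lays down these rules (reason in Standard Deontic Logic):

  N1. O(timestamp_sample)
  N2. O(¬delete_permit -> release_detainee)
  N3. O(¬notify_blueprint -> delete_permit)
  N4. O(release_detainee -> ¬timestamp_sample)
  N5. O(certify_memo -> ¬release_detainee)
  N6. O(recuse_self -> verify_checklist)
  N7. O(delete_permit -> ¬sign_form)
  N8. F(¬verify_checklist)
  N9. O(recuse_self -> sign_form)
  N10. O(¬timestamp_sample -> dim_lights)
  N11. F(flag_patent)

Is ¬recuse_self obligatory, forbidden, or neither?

Premise 1 states O(timestamp_sample) outright.
Premise 4, O(release_detainee -> ¬timestamp_sample), contraposes to O(timestamp_sample -> ¬release_detainee); with O(timestamp_sample) we get O(¬release_detainee).
Premise 2 is O(¬delete_permit -> release_detainee); contrapositively O(¬release_detainee -> delete_permit). Since O(¬release_detainee) holds, K gives O(delete_permit).
With premise 7, O(delete_permit -> ¬sign_form), the K-axiom yields O(¬sign_form).
Premise 9 is O(recuse_self -> sign_form); contrapositively O(¬sign_form -> ¬recuse_self). Since O(¬sign_form) holds, K gives O(¬recuse_self).
Premises 3, 5, 6, 8, 10, 11 do not contribute to this derivation.
Hence ¬recuse_self is obligatory.

Obligatory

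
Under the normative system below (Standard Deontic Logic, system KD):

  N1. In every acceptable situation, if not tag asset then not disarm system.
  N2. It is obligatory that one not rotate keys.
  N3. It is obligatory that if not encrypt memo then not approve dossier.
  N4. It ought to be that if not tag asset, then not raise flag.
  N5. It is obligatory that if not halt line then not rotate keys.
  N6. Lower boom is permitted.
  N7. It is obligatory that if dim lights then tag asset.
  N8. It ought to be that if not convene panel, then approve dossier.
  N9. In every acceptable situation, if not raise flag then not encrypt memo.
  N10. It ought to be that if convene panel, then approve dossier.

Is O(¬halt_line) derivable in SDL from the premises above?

Premise 5 is O(¬halt_line → ¬rotate_keys); even if O(¬rotate_keys) held, inferring O(¬halt_line) would be affirming the consequent — invalid.
No other premise forces O(¬halt_line). An ideal world satisfying every premise can still have ¬halt_line false, so O(¬halt_line) is not derivable.

No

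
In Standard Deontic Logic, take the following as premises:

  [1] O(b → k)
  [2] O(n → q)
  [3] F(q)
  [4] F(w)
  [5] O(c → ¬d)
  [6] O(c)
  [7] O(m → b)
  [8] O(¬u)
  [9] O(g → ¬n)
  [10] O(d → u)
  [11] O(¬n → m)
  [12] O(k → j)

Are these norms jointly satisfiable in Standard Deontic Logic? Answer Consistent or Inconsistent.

Consistent

Premise 10 is O(d → u), but O(d) is not derivable from the premises, so it does not yield O(u).
So O(u) is not derivable, and the apparent clash with O(¬u) does not arise.
A world satisfying every obligation exists (e.g. b=true, c=true, d=false, g=false, j=true, k=true, m=true, n=false, q=false, u=false, w=false); no atom is both obligatory and forbidden, so the set is consistent.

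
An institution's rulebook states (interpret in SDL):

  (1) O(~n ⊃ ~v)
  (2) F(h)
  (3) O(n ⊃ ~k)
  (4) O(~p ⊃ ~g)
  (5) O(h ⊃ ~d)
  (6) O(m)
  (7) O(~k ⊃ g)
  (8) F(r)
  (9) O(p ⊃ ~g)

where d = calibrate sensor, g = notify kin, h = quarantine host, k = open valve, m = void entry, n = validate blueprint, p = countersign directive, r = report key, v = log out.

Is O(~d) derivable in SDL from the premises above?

No

Premise 5 is O(h ⊃ ~d), but O(h) is not derivable from the premises, so it does not yield O(~d).
No other premise forces O(~d). An ideal world satisfying every premise can still have ~d false, so O(~d) is not derivable.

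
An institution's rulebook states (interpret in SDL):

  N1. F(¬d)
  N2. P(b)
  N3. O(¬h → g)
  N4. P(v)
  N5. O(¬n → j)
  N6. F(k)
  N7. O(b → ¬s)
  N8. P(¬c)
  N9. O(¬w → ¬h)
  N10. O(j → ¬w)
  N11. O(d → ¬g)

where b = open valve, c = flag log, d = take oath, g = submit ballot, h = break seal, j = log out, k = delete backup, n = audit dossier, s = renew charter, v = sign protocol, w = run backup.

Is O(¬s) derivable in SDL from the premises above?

No

Premise 7 is O(b → ¬s), but O(b) is not derivable from the premises (the permission P(b) asserts only ¬O(¬b), not O(b)), so it does not yield O(¬s).
No other premise forces O(¬s). An ideal world satisfying every premise can still have ¬s false, so O(¬s) is not derivable.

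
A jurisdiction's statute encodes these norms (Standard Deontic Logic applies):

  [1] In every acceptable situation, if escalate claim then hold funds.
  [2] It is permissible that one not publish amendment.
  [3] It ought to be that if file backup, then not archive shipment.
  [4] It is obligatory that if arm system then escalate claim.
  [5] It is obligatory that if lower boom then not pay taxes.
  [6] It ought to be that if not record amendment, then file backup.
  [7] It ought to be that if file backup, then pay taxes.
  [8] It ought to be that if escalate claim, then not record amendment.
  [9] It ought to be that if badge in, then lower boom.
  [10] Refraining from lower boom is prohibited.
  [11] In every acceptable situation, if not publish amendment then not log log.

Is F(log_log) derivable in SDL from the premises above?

No

Premise 11 is O(¬publish_amendment → ¬log_log), but O(¬publish_amendment) is not derivable from the premises (the permission P(¬publish_amendment) asserts only ¬O(publish_amendment), not O(¬publish_amendment)), so it does not yield O(¬log_log).
No other premise forces O(¬log_log). An ideal world satisfying every premise can still have log_log true, so F(log_log) is not derivable.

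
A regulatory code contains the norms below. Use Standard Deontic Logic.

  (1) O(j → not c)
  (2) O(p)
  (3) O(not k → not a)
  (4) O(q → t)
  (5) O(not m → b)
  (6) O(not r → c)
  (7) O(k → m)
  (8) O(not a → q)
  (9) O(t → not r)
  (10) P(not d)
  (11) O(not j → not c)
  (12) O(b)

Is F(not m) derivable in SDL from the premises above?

Premises 11 and 1 are O(not j → not c) and O(j → not c); every ideal world satisfies not j or j, so in either case not c holds — hence O(not c).
Premise 6 is O(not r → c); contrapositively O(not c → r). Since O(not c) holds, K gives O(r).
The contrapositive of premise 9 (O(t → not r)) is O(r → not t), and O(r) is already established, so O(not t).
Premise 4, O(q → t), contraposes to O(not t → not q); with O(not t) we get O(not q).
The contrapositive of premise 8 (O(not a → q)) is O(not q → a), and O(not q) is already established, so O(a).
Premise 3 is O(not k → not a); contrapositively O(a → k). Since O(a) holds, K gives O(k).
With premise 7, O(k → m), the K-axiom yields O(m).
Premises 2, 5, 10, 12 do not contribute to this derivation.
So O(m) holds, i.e. F(not m). The claim follows.

Yes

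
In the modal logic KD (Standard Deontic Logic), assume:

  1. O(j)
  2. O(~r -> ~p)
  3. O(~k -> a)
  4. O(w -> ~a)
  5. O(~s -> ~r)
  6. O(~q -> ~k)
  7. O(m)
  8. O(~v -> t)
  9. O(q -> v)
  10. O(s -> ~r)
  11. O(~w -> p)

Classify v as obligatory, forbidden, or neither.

Premises 10 and 5 are O(s -> ~r) and O(~s -> ~r); every ideal world satisfies s or ~s, so in either case ~r holds — hence O(~r).
Applying K to premise 2 (O(~r -> ~p)) and O(~r) yields O(~p).
The contrapositive of premise 11 (O(~w -> p)) is O(~p -> w), and O(~p) is already established, so O(w).
With premise 4, O(w -> ~a), the K-axiom yields O(~a).
Premise 3, O(~k -> a), contraposes to O(~a -> k); with O(~a) we get O(k).
The contrapositive of premise 6 (O(~q -> ~k)) is O(k -> q), and O(k) is already established, so O(q).
From O(q) and premise 9, O(q -> v), we obtain O(v).
Premises 1, 7, 8 do not contribute to this derivation.
Hence v is obligatory.

Obligatory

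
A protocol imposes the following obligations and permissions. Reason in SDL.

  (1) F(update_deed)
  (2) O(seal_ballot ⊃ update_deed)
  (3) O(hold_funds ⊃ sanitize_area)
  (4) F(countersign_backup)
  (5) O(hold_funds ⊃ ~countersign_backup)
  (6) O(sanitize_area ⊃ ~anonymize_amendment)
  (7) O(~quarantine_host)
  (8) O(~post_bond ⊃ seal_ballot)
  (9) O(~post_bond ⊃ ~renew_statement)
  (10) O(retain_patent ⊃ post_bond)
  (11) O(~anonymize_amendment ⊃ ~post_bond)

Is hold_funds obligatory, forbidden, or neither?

F(update_deed) at premise 1 means O(~update_deed).
The contrapositive of premise 2 (O(seal_ballot ⊃ update_deed)) is O(~update_deed ⊃ ~seal_ballot), and O(~update_deed) is already established, so O(~seal_ballot).
The contrapositive of premise 8 (O(~post_bond ⊃ seal_ballot)) is O(~seal_ballot ⊃ post_bond), and O(~seal_ballot) is already established, so O(post_bond).
The contrapositive of premise 11 (O(~anonymize_amendment ⊃ ~post_bond)) is O(post_bond ⊃ anonymize_amendment), and O(post_bond) is already established, so O(anonymize_amendment).
Premise 6, O(sanitize_area ⊃ ~anonymize_amendment), contraposes to O(anonymize_amendment ⊃ ~sanitize_area); with O(anonymize_amendment) we get O(~sanitize_area).
Premise 3, O(hold_funds ⊃ sanitize_area), contraposes to O(~sanitize_area ⊃ ~hold_funds); with O(~sanitize_area) we get O(~hold_funds).
Premises 4, 5, 7, 9, 10 do not contribute to this derivation.
Thus O(~hold_funds), which is F(hold_funds): hold_funds is forbidden.

Forbidden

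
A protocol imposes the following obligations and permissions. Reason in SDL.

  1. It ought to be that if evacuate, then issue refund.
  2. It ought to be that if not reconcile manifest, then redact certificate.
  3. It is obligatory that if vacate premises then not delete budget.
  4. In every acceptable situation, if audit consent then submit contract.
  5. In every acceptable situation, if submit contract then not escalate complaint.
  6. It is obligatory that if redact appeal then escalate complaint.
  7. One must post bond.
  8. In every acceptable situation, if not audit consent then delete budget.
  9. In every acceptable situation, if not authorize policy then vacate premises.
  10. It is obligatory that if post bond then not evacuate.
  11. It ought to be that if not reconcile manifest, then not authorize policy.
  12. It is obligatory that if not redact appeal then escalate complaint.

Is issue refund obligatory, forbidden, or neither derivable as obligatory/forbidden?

Premise 1 is O(evacuate → issue_refund), but O(evacuate) is not derivable from the premises, so it does not yield O(issue_refund).
No premise or chain of K-axiom applications forces O(issue_refund), and none forces O(¬issue_refund). So issue_refund is neither obligatory nor forbidden under these norms.

Neither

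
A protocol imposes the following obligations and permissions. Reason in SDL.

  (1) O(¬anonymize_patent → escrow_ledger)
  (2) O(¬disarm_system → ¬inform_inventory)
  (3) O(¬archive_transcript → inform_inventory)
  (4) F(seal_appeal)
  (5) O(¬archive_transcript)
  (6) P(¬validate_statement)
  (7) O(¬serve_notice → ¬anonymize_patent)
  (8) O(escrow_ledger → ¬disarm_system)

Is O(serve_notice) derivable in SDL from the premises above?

From premise 5 we have O(¬archive_transcript).
From O(¬archive_transcript) and premise 3, O(¬archive_transcript → inform_inventory), we obtain O(inform_inventory).
The contrapositive of premise 2 (O(¬disarm_system → ¬inform_inventory)) is O(inform_inventory → disarm_system), and O(inform_inventory) is already established, so O(disarm_system).
The contrapositive of premise 8 (O(escrow_ledger → ¬disarm_system)) is O(disarm_system → ¬escrow_ledger), and O(disarm_system) is already established, so O(¬escrow_ledger).
The contrapositive of premise 1 (O(¬anonymize_patent → escrow_ledger)) is O(¬escrow_ledger → anonymize_patent), and O(¬escrow_ledger) is already established, so O(anonymize_patent).
Premise 7 is O(¬serve_notice → ¬anonymize_patent); contrapositively O(anonymize_patent → serve_notice). Since O(anonymize_patent) holds, K gives O(serve_notice).
Premises 4, 6 do not contribute to this derivation.
So O(serve_notice) follows.

Yes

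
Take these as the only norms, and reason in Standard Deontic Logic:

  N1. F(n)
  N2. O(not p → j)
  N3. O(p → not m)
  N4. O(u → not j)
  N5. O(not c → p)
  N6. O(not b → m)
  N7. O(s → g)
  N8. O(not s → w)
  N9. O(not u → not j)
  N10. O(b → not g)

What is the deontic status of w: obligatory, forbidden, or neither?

Obligatory

By case analysis on u: premise 4 gives O(u → not j) and premise 9 gives O(not u → not j), so O(not j) either way.
Premise 2 is O(not p → j); contrapositively O(not j → p). Since O(not j) holds, K gives O(p).
With premise 3, O(p → not m), the K-axiom yields O(not m).
Premise 6, O(not b → m), contraposes to O(not m → b); with O(not m) we get O(b).
Premise 10 is O(b → not g); since O(b), deontic closure gives O(not g).
Premise 7, O(s → g), contraposes to O(not g → not s); with O(not g) we get O(not s).
Premise 8 is O(not s → w); since O(not s), deontic closure gives O(w).
Premises 1, 5 do not contribute to this derivation.
Hence w is obligatory.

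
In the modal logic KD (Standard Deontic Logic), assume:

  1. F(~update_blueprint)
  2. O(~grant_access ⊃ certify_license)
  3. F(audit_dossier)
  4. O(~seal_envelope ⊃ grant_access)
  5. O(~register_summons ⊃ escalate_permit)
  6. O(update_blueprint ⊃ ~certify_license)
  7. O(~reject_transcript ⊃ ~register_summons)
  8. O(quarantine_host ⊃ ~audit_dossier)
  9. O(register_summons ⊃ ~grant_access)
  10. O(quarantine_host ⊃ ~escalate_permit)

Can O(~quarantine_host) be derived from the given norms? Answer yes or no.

Premise 1 is F(~update_blueprint), i.e. O(update_blueprint).
With premise 6, O(update_blueprint ⊃ ~certify_license), the K-axiom yields O(~certify_license).
Premise 2 is O(~grant_access ⊃ certify_license); contrapositively O(~certify_license ⊃ grant_access). Since O(~certify_license) holds, K gives O(grant_access).
Premise 9 is O(register_summons ⊃ ~grant_access); contrapositively O(grant_access ⊃ ~register_summons). Since O(grant_access) holds, K gives O(~register_summons).
From O(~register_summons) and premise 5, O(~register_summons ⊃ escalate_permit), we obtain O(escalate_permit).
The contrapositive of premise 10 (O(quarantine_host ⊃ ~escalate_permit)) is O(escalate_permit ⊃ ~quarantine_host), and O(escalate_permit) is already established, so O(~quarantine_host).
Premises 3, 4, 7, 8 do not contribute to this derivation.
So O(~quarantine_host) follows.

Yes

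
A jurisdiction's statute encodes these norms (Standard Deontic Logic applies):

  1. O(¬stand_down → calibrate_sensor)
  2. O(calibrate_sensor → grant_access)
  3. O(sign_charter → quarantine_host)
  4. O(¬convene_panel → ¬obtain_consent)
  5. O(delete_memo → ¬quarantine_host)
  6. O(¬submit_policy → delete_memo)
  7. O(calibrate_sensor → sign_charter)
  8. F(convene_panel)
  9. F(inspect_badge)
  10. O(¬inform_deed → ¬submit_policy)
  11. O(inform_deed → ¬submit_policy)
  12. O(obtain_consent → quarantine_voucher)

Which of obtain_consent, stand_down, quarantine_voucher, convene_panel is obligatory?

Premises 11 and 10 are O(inform_deed → ¬submit_policy) and O(¬inform_deed → ¬submit_policy); every ideal world satisfies inform_deed or ¬inform_deed, so in either case ¬submit_policy holds — hence O(¬submit_policy).
With premise 6, O(¬submit_policy → delete_memo), the K-axiom yields O(delete_memo).
From O(delete_memo) and premise 5, O(delete_memo → ¬quarantine_host), we obtain O(¬quarantine_host).
Premise 3 is O(sign_charter → quarantine_host); contrapositively O(¬quarantine_host → ¬sign_charter). Since O(¬quarantine_host) holds, K gives O(¬sign_charter).
The contrapositive of premise 7 (O(calibrate_sensor → sign_charter)) is O(¬sign_charter → ¬calibrate_sensor), and O(¬sign_charter) is already established, so O(¬calibrate_sensor).
The contrapositive of premise 1 (O(¬stand_down → calibrate_sensor)) is O(¬calibrate_sensor → stand_down), and O(¬calibrate_sensor) is already established, so O(stand_down).
So O(stand_down) holds — stand_down is obligatory. None of the other listed options is made obligatory by any chain of premises.

stand_down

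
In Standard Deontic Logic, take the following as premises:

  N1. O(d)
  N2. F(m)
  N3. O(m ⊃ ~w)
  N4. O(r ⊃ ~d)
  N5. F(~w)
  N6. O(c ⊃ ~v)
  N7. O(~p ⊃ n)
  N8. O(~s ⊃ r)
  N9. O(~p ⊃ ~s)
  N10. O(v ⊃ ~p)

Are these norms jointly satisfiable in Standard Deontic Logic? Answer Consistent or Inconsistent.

Premise 3 is O(m ⊃ ~w), but O(m) is not derivable from the premises, so it does not yield O(~w).
So O(~w) is not derivable, and the apparent clash with O(w) does not arise.
A world satisfying every obligation exists (e.g. c=false, d=true, m=false, n=false, p=true, r=false, s=true, v=false, w=true); no atom is both obligatory and forbidden, so the set is consistent.

Consistent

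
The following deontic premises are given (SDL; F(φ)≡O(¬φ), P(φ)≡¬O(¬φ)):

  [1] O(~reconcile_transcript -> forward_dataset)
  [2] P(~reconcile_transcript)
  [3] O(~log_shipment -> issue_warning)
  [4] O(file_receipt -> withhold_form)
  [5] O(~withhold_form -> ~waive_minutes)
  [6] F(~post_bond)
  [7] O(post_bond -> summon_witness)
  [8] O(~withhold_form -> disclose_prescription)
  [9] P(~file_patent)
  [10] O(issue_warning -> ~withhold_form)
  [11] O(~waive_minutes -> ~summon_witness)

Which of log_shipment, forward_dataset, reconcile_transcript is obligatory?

F(~post_bond) at premise 6 means O(post_bond).
With premise 7, O(post_bond -> summon_witness), the K-axiom yields O(summon_witness).
The contrapositive of premise 11 (O(~waive_minutes -> ~summon_witness)) is O(summon_witness -> waive_minutes), and O(summon_witness) is already established, so O(waive_minutes).
Premise 5 is O(~withhold_form -> ~waive_minutes); contrapositively O(waive_minutes -> withhold_form). Since O(waive_minutes) holds, K gives O(withhold_form).
The contrapositive of premise 10 (O(issue_warning -> ~withhold_form)) is O(withhold_form -> ~issue_warning), and O(withhold_form) is already established, so O(~issue_warning).
Premise 3 is O(~log_shipment -> issue_warning); contrapositively O(~issue_warning -> log_shipment). Since O(~issue_warning) holds, K gives O(log_shipment).
So O(log_shipment) holds — log_shipment is obligatory. None of the other listed options is made obligatory by any chain of premises.

log_shipment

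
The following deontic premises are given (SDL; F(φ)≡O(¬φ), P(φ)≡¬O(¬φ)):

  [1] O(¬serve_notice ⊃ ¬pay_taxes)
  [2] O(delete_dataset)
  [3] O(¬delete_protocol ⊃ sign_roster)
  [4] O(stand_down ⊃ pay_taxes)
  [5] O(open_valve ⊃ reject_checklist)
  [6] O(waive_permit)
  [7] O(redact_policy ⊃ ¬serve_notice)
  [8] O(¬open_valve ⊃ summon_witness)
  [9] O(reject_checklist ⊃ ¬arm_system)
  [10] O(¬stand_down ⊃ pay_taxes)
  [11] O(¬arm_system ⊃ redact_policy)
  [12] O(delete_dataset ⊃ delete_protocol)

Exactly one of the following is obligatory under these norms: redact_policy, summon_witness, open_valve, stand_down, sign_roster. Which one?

summon_witness

By case analysis on stand_down: premise 4 gives O(stand_down ⊃ pay_taxes) and premise 10 gives O(¬stand_down ⊃ pay_taxes), so O(pay_taxes) either way.
Premise 1 is O(¬serve_notice ⊃ ¬pay_taxes); contrapositively O(pay_taxes ⊃ serve_notice). Since O(pay_taxes) holds, K gives O(serve_notice).
Premise 7, O(redact_policy ⊃ ¬serve_notice), contraposes to O(serve_notice ⊃ ¬redact_policy); with O(serve_notice) we get O(¬redact_policy).
Premise 11, O(¬arm_system ⊃ redact_policy), contraposes to O(¬redact_policy ⊃ arm_system); with O(¬redact_policy) we get O(arm_system).
Premise 9 is O(reject_checklist ⊃ ¬arm_system); contrapositively O(arm_system ⊃ ¬reject_checklist). Since O(arm_system) holds, K gives O(¬reject_checklist).
The contrapositive of premise 5 (O(open_valve ⊃ reject_checklist)) is O(¬reject_checklist ⊃ ¬open_valve), and O(¬reject_checklist) is already established, so O(¬open_valve).
Applying K to premise 8 (O(¬open_valve ⊃ summon_witness)) and O(¬open_valve) yields O(summon_witness).
So O(summon_witness) holds — summon_witness is obligatory. None of the other listed options is made obligatory by any chain of premises.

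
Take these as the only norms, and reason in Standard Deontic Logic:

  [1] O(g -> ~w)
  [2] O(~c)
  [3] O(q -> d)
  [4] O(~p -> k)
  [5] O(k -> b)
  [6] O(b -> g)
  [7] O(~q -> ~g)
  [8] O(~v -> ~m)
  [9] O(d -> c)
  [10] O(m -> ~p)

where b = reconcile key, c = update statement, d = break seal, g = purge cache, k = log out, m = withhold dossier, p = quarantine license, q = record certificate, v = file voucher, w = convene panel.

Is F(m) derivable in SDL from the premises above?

Yes

Premise 2 states O(~c) outright.
The contrapositive of premise 9 (O(d -> c)) is O(~c -> ~d), and O(~c) is already established, so O(~d).
Premise 3, O(q -> d), contraposes to O(~d -> ~q); with O(~d) we get O(~q).
Applying K to premise 7 (O(~q -> ~g)) and O(~q) yields O(~g).
Premise 6, O(b -> g), contraposes to O(~g -> ~b); with O(~g) we get O(~b).
Premise 5 is O(k -> b); contrapositively O(~b -> ~k). Since O(~b) holds, K gives O(~k).
Premise 4, O(~p -> k), contraposes to O(~k -> p); with O(~k) we get O(p).
The contrapositive of premise 10 (O(m -> ~p)) is O(p -> ~m), and O(p) is already established, so O(~m).
Premises 1, 8 do not contribute to this derivation.
So O(~m) holds, i.e. F(m). The claim follows.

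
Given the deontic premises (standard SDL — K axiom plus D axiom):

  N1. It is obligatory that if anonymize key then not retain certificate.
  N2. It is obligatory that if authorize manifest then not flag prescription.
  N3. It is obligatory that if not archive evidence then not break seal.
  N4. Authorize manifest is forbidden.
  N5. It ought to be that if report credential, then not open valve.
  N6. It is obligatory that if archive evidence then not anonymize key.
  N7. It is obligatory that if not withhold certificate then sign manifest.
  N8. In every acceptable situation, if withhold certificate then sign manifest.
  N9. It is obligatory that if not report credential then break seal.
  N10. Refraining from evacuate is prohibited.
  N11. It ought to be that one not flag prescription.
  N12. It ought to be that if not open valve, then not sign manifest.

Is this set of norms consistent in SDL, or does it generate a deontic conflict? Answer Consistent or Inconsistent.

Consistent

Premise 2 is O(authorize_manifest → ¬flag_prescription); even if O(¬flag_prescription) held, inferring O(authorize_manifest) would be affirming the consequent — invalid.
So O(authorize_manifest) is not derivable, and the apparent clash with O(¬authorize_manifest) does not arise.
A world satisfying every obligation exists (e.g. anonymize_key=false, archive_evidence=true, authorize_manifest=false, break_seal=true, evacuate=true, flag_prescription=false, open_valve=true, report_credential=false, retain_certificate=false, sign_manifest=true, withhold_certificate=false); no atom is both obligatory and forbidden, so the set is consistent.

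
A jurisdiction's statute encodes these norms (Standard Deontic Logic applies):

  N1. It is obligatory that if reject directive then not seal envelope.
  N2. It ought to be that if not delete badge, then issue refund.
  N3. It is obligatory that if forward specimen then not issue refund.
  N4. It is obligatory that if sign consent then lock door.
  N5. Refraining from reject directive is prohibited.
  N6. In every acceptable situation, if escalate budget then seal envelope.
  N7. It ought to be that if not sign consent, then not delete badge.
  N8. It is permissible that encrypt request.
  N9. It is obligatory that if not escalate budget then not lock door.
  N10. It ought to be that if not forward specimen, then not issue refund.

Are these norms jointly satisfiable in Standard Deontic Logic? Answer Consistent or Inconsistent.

Premises 3 and 10 cover both cases: O(forward_specimen → ¬issue_refund) and O(¬forward_specimen → ¬issue_refund). Since forward_specimen ∨ ¬forward_specimen is a tautology, O(¬issue_refund) follows.
Premise 2 is O(¬delete_badge → issue_refund); contrapositively O(¬issue_refund → delete_badge). Since O(¬issue_refund) holds, K gives O(delete_badge).
Premise 7 is O(¬sign_consent → ¬delete_badge); contrapositively O(delete_badge → sign_consent). Since O(delete_badge) holds, K gives O(sign_consent).
Applying K to premise 4 (O(sign_consent → lock_door)) and O(sign_consent) yields O(lock_door).
The contrapositive of premise 9 (O(¬escalate_budget → ¬lock_door)) is O(lock_door → escalate_budget), and O(lock_door) is already established, so O(escalate_budget).
Applying K to premise 6 (O(escalate_budget → seal_envelope)) and O(escalate_budget) yields O(seal_envelope).
Premise 1 is O(reject_directive → ¬seal_envelope); contrapositively O(seal_envelope → ¬reject_directive). Since O(seal_envelope) holds, K gives O(¬reject_directive).
Yet premise 5 is F(¬reject_directive), i.e. O(reject_directive).
We now have both O(¬reject_directive) and O(reject_directive) — reject_directive is simultaneously obligatory and forbidden, violating the D-axiom.

Inconsistent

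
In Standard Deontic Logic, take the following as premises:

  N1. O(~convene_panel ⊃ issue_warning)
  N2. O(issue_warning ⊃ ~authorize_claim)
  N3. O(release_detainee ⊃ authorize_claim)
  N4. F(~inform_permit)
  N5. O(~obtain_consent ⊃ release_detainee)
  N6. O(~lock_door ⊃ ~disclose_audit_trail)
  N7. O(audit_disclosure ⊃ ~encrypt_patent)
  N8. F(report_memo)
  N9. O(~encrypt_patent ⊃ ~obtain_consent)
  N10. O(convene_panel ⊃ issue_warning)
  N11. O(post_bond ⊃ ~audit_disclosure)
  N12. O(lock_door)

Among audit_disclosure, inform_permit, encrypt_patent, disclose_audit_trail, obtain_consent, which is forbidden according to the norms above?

audit_disclosure

Premises 1 and 10 cover both cases: O(~convene_panel ⊃ issue_warning) and O(convene_panel ⊃ issue_warning). Since ~convene_panel ∨ convene_panel is a tautology, O(issue_warning) follows.
Applying K to premise 2 (O(issue_warning ⊃ ~authorize_claim)) and O(issue_warning) yields O(~authorize_claim).
The contrapositive of premise 3 (O(release_detainee ⊃ authorize_claim)) is O(~authorize_claim ⊃ ~release_detainee), and O(~authorize_claim) is already established, so O(~release_detainee).
The contrapositive of premise 5 (O(~obtain_consent ⊃ release_detainee)) is O(~release_detainee ⊃ obtain_consent), and O(~release_detainee) is already established, so O(obtain_consent).
Premise 9 is O(~encrypt_patent ⊃ ~obtain_consent); contrapositively O(obtain_consent ⊃ encrypt_patent). Since O(obtain_consent) holds, K gives O(encrypt_patent).
Premise 7 is O(audit_disclosure ⊃ ~encrypt_patent); contrapositively O(encrypt_patent ⊃ ~audit_disclosure). Since O(encrypt_patent) holds, K gives O(~audit_disclosure).
So O(~audit_disclosure) holds, i.e. audit_disclosure is forbidden. None of the other listed options is forbidden under the premises.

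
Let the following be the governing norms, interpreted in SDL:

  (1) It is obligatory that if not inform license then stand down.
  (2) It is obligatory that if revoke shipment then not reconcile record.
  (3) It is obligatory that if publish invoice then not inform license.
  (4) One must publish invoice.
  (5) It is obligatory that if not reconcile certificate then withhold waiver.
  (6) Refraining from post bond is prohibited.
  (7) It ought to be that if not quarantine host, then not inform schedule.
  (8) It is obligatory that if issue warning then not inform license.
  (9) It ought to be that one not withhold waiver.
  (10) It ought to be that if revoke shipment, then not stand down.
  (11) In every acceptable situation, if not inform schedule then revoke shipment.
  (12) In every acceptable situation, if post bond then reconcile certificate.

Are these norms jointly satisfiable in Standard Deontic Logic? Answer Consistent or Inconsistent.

Premise 5 is O(¬reconcile_certificate → withhold_waiver), but O(¬reconcile_certificate) is not derivable from the premises, so it does not yield O(withhold_waiver).
So O(withhold_waiver) is not derivable, and the apparent clash with O(¬withhold_waiver) does not arise.
A world satisfying every obligation exists (e.g. inform_license=false, inform_schedule=true, issue_warning=false, post_bond=true, publish_invoice=true, quarantine_host=true, reconcile_certificate=true, reconcile_record=false, revoke_shipment=false, stand_down=true, withhold_waiver=false); no atom is both obligatory and forbidden, so the set is consistent.

Consistent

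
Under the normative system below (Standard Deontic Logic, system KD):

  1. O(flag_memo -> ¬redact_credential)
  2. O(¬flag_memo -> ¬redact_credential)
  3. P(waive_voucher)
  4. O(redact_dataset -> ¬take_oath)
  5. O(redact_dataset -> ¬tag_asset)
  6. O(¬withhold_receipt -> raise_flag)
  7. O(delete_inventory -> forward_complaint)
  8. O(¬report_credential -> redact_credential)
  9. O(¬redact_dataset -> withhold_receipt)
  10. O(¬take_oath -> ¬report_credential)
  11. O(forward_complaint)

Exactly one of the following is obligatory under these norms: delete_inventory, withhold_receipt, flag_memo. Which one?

By case analysis on ¬flag_memo: premise 2 gives O(¬flag_memo -> ¬redact_credential) and premise 1 gives O(flag_memo -> ¬redact_credential), so O(¬redact_credential) either way.
Premise 8, O(¬report_credential -> redact_credential), contraposes to O(¬redact_credential -> report_credential); with O(¬redact_credential) we get O(report_credential).
Premise 10, O(¬take_oath -> ¬report_credential), contraposes to O(report_credential -> take_oath); with O(report_credential) we get O(take_oath).
Premise 4, O(redact_dataset -> ¬take_oath), contraposes to O(take_oath -> ¬redact_dataset); with O(take_oath) we get O(¬redact_dataset).
Applying K to premise 9 (O(¬redact_dataset -> withhold_receipt)) and O(¬redact_dataset) yields O(withhold_receipt).
So O(withhold_receipt) holds — withhold_receipt is obligatory. None of the other listed options is made obligatory by any chain of premises.

withhold_receipt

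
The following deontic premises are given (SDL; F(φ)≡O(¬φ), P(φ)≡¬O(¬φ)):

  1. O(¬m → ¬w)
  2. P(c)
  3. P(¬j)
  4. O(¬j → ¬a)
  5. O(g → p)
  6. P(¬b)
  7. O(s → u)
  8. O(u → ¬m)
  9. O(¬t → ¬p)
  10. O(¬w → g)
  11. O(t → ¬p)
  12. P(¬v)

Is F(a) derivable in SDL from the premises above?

Premise 4 is O(¬j → ¬a), but O(¬j) is not derivable from the premises (the permission P(¬j) asserts only ¬O(j), not O(¬j)), so it does not yield O(¬a).
No other premise forces O(¬a). An ideal world satisfying every premise can still have a true, so F(a) is not derivable.

No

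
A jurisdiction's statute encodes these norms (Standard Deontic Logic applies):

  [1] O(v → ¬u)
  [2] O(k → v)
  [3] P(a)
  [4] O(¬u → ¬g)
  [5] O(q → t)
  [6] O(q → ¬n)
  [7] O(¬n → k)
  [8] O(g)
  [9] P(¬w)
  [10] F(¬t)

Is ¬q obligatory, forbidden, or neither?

Obligatory

Premise 8 gives O(g).
The contrapositive of premise 4 (O(¬u → ¬g)) is O(g → u), and O(g) is already established, so O(u).
Premise 1, O(v → ¬u), contraposes to O(u → ¬v); with O(u) we get O(¬v).
Premise 2, O(k → v), contraposes to O(¬v → ¬k); with O(¬v) we get O(¬k).
Premise 7 is O(¬n → k); contrapositively O(¬k → n). Since O(¬k) holds, K gives O(n).
The contrapositive of premise 6 (O(q → ¬n)) is O(n → ¬q), and O(n) is already established, so O(¬q).
Premises 3, 5, 9, 10 do not contribute to this derivation.
Hence ¬q is obligatory.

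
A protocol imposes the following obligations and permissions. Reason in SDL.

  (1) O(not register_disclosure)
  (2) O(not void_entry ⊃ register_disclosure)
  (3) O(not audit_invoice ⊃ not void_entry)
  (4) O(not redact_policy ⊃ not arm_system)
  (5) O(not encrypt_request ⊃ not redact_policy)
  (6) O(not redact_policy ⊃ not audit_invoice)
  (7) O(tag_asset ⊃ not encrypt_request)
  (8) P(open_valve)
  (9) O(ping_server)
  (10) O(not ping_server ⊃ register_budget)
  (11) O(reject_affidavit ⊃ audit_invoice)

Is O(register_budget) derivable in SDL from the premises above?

Premise 10 is O(not ping_server ⊃ register_budget), but O(not ping_server) is not derivable from the premises, so it does not yield O(register_budget).
No other premise forces O(register_budget). An ideal world satisfying every premise can still have register_budget false, so O(register_budget) is not derivable.

No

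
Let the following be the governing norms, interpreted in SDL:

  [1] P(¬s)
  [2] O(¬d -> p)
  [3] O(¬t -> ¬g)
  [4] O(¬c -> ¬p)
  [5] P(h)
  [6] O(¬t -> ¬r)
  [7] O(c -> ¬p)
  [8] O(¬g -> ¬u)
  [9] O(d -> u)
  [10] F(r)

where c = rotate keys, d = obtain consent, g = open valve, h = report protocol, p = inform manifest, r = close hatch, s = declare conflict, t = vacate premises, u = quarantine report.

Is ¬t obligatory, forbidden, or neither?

Forbidden

By case analysis on c: premise 7 gives O(c -> ¬p) and premise 4 gives O(¬c -> ¬p), so O(¬p) either way.
Premise 2, O(¬d -> p), contraposes to O(¬p -> d); with O(¬p) we get O(d).
Applying K to premise 9 (O(d -> u)) and O(d) yields O(u).
Premise 8, O(¬g -> ¬u), contraposes to O(u -> g); with O(u) we get O(g).
Premise 3, O(¬t -> ¬g), contraposes to O(g -> t); with O(g) we get O(t).
Premises 1, 5, 6, 10 do not contribute to this derivation.
Thus O(t), which is F(¬t): ¬t is forbidden.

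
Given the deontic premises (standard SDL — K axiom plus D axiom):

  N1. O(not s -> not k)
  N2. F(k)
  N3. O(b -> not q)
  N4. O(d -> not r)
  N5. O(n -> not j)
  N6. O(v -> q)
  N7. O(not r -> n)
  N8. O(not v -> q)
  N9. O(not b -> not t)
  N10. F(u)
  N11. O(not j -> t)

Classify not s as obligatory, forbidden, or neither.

Neither

Premise 1 is O(not s -> not k); even if O(not k) held, inferring O(not s) would be affirming the consequent — invalid.
No premise or chain of K-axiom applications forces O(not s), and none forces O(s). So not s is neither obligatory nor forbidden under these norms.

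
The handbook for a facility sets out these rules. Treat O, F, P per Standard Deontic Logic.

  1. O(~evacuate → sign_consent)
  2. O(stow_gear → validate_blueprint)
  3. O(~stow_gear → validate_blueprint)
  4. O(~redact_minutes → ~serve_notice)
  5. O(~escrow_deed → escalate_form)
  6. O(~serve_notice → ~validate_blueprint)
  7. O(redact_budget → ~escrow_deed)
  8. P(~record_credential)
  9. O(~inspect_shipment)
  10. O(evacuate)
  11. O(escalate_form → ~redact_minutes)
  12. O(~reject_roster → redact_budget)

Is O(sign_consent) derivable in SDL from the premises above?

No

Premise 1 is O(~evacuate → sign_consent), but O(~evacuate) is not derivable from the premises, so it does not yield O(sign_consent).
No other premise forces O(sign_consent). An ideal world satisfying every premise can still have sign_consent false, so O(sign_consent) is not derivable.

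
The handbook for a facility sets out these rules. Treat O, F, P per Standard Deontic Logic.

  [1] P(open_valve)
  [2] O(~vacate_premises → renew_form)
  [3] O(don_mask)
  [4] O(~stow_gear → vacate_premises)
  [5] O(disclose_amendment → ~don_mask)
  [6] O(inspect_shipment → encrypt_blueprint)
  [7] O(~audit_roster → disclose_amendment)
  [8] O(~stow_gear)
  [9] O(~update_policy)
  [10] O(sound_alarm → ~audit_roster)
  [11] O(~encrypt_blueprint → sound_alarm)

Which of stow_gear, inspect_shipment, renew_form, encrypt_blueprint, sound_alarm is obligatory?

encrypt_blueprint

Premise 3 gives O(don_mask).
Premise 5, O(disclose_amendment → ~don_mask), contraposes to O(don_mask → ~disclose_amendment); with O(don_mask) we get O(~disclose_amendment).
Premise 7 is O(~audit_roster → disclose_amendment); contrapositively O(~disclose_amendment → audit_roster). Since O(~disclose_amendment) holds, K gives O(audit_roster).
Premise 10 is O(sound_alarm → ~audit_roster); contrapositively O(audit_roster → ~sound_alarm). Since O(audit_roster) holds, K gives O(~sound_alarm).
Premise 11 is O(~encrypt_blueprint → sound_alarm); contrapositively O(~sound_alarm → encrypt_blueprint). Since O(~sound_alarm) holds, K gives O(encrypt_blueprint).
So O(encrypt_blueprint) holds — encrypt_blueprint is obligatory. None of the other listed options is made obligatory by any chain of premises.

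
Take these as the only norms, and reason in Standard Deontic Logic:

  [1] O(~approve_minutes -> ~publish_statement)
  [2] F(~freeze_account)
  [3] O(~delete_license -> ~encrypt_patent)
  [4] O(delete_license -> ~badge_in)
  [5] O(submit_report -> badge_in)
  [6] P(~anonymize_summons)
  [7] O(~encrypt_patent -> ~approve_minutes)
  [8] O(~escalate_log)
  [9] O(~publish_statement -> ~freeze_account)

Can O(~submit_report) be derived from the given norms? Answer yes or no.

Yes

F(~freeze_account) at premise 2 means O(freeze_account).
Premise 9 is O(~publish_statement -> ~freeze_account); contrapositively O(freeze_account -> publish_statement). Since O(freeze_account) holds, K gives O(publish_statement).
Premise 1, O(~approve_minutes -> ~publish_statement), contraposes to O(publish_statement -> approve_minutes); with O(publish_statement) we get O(approve_minutes).
Premise 7 is O(~encrypt_patent -> ~approve_minutes); contrapositively O(approve_minutes -> encrypt_patent). Since O(approve_minutes) holds, K gives O(encrypt_patent).
Premise 3 is O(~delete_license -> ~encrypt_patent); contrapositively O(encrypt_patent -> delete_license). Since O(encrypt_patent) holds, K gives O(delete_license).
Premise 4 is O(delete_license -> ~badge_in); since O(delete_license), deontic closure gives O(~badge_in).
Premise 5, O(submit_report -> badge_in), contraposes to O(~badge_in -> ~submit_report); with O(~badge_in) we get O(~submit_report).
Premises 6, 8 do not contribute to this derivation.
So O(~submit_report) follows.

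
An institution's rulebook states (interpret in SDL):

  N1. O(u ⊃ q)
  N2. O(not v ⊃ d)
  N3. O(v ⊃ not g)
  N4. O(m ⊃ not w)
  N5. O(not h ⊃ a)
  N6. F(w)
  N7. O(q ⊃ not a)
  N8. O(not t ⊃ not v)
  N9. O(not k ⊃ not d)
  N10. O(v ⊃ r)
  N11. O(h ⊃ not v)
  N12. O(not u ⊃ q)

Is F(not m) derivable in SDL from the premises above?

No

Premise 4 is O(m ⊃ not w); even if O(not w) held, inferring O(m) would be affirming the consequent — invalid.
No other premise forces O(m). An ideal world satisfying every premise can still have not m true, so F(not m) is not derivable.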